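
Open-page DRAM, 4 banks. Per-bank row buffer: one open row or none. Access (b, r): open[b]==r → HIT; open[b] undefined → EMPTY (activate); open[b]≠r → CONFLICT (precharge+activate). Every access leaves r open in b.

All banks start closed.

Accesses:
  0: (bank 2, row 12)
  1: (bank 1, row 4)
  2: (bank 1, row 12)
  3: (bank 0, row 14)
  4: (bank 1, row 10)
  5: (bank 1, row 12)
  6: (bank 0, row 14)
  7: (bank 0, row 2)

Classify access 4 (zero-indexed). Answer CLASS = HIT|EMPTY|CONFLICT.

  [0] b2 r12: no row ⇒ E
  [1] b1 r4: no row ⇒ E
  [2] b1 r12: had r4 ⇒ C
  [3] b0 r14: no row ⇒ E
  [4] b1 r10: had r12 ⇒ C
  [5] b1 r12: had r10 ⇒ C
  [6] b0 r14: had r14 ⇒ H
  [7] b0 r2: had r14 ⇒ C

CLASS = CONFLICT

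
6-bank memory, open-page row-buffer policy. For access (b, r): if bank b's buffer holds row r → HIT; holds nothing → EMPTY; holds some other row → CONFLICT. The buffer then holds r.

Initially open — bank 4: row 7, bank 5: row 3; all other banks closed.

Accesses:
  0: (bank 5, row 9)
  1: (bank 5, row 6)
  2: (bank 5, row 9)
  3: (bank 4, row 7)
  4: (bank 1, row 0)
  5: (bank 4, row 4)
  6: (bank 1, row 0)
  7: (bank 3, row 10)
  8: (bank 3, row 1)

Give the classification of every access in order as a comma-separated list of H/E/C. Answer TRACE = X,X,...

  [0] b5 r9: had r3 ⇒ C
  [1] b5 r6: had r9 ⇒ C
  [2] b5 r9: had r6 ⇒ C
  [3] b4 r7: had r7 ⇒ H
  [4] b1 r0: no row ⇒ E
  [5] b4 r4: had r7 ⇒ C
  [6] b1 r0: had r0 ⇒ H
  [7] b3 r10: no row ⇒ E
  [8] b3 r1: had r10 ⇒ C

TRACE = C,C,C,H,E,C,H,E,C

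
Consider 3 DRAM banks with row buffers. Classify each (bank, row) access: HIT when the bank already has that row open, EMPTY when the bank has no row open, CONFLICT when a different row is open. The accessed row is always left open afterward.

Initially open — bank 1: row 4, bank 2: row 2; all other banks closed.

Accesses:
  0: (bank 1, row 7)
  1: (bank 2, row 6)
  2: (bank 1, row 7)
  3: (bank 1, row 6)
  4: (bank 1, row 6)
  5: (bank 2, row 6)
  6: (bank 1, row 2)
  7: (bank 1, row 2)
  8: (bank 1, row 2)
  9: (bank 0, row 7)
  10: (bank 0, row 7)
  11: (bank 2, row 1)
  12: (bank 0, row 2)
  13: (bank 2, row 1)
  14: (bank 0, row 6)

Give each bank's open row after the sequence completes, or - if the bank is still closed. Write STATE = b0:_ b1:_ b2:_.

STATE = b0:6 b1:2 b2:1

  [0] b1 r7: had r4 ⇒ C
  [1] b2 r6: had r2 ⇒ C
  [2] b1 r7: had r7 ⇒ H
  [3] b1 r6: had r7 ⇒ C
  [4] b1 r6: had r6 ⇒ H
  [5] b2 r6: had r6 ⇒ H
  [6] b1 r2: had r6 ⇒ C
  [7] b1 r2: had r2 ⇒ H
  [8] b1 r2: had r2 ⇒ H
  [9] b0 r7: no row ⇒ E
  [10] b0 r7: had r7 ⇒ H
  [11] b2 r1: had r6 ⇒ C
  [12] b0 r2: had r7 ⇒ C
  [13] b2 r1: had r1 ⇒ H
  [14] b0 r6: had r2 ⇒ C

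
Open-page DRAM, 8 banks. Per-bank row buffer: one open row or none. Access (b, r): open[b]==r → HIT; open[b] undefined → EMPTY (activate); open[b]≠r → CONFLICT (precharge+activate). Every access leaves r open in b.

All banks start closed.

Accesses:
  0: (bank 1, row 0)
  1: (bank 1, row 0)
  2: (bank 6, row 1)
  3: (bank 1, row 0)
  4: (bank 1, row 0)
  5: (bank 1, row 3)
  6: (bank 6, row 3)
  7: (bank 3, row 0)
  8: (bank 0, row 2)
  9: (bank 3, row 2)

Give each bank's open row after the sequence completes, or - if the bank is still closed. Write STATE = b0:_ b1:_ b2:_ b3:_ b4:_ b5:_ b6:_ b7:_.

#0 (1,0) E
#1 (1,0) H  (was 0)
#2 (6,1) E
#3 (1,0) H  (was 0)
#4 (1,0) H  (was 0)
#5 (1,3) C  (was 0)
#6 (6,3) C  (was 1)
#7 (3,0) E
#8 (0,2) E
#9 (3,2) C  (was 0)

STATE = b0:2 b1:3 b2:- b3:2 b4:- b5:- b6:3 b7:-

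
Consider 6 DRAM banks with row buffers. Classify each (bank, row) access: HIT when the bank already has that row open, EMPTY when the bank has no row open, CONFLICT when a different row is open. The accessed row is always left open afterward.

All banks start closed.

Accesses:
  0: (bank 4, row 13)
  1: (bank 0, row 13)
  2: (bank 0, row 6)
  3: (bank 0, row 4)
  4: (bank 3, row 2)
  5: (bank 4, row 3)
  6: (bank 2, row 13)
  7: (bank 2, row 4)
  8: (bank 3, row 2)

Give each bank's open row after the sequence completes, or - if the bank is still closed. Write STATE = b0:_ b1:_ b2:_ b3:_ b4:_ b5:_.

STATE = b0:4 b1:- b2:4 b3:2 b4:3 b5:-

step 0: bank4 None->13 [EMPTY]
step 1: bank0 None->13 [EMPTY]
step 2: bank0 13->6 [CONFLICT]
step 3: bank0 6->4 [CONFLICT]
step 4: bank3 None->2 [EMPTY]
step 5: bank4 13->3 [CONFLICT]
step 6: bank2 None->13 [EMPTY]
step 7: bank2 13->4 [CONFLICT]
step 8: bank3 2->2 [HIT]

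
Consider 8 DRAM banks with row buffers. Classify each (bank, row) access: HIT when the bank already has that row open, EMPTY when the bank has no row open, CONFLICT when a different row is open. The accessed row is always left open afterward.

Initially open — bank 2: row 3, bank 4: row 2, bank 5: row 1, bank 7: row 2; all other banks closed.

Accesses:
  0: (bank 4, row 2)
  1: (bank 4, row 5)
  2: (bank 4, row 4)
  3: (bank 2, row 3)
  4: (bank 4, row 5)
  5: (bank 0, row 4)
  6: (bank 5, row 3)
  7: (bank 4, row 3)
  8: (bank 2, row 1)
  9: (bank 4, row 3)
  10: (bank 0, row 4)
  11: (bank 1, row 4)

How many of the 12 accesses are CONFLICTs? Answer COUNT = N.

COUNT = 6

step 0: bank4 2->2 [HIT]
step 1: bank4 2->5 [CONFLICT]
step 2: bank4 5->4 [CONFLICT]
step 3: bank2 3->3 [HIT]
step 4: bank4 4->5 [CONFLICT]
step 5: bank0 None->4 [EMPTY]
step 6: bank5 1->3 [CONFLICT]
step 7: bank4 5->3 [CONFLICT]
step 8: bank2 3->1 [CONFLICT]
step 9: bank4 3->3 [HIT]
step 10: bank0 4->4 [HIT]
step 11: bank1 None->4 [EMPTY]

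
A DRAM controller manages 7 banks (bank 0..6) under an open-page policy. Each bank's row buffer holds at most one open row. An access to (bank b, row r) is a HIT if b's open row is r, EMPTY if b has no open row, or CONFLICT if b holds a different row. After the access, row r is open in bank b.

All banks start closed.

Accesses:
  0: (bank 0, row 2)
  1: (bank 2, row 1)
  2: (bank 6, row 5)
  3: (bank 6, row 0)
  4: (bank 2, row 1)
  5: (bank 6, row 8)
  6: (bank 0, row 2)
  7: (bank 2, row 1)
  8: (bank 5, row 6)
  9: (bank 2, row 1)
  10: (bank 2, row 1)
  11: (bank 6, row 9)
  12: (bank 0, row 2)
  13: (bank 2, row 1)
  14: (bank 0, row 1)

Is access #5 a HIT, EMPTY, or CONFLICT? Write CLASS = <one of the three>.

CLASS = CONFLICT

#0 (0,2) E
#1 (2,1) E
#2 (6,5) E
#3 (6,0) C  (was 5)
#4 (2,1) H  (was 1)
#5 (6,8) C  (was 0)
#6 (0,2) H  (was 2)
#7 (2,1) H  (was 1)
#8 (5,6) E
#9 (2,1) H  (was 1)
#10 (2,1) H  (was 1)
#11 (6,9) C  (was 8)
#12 (0,2) H  (was 2)
#13 (2,1) H  (was 1)
#14 (0,1) C  (was 2)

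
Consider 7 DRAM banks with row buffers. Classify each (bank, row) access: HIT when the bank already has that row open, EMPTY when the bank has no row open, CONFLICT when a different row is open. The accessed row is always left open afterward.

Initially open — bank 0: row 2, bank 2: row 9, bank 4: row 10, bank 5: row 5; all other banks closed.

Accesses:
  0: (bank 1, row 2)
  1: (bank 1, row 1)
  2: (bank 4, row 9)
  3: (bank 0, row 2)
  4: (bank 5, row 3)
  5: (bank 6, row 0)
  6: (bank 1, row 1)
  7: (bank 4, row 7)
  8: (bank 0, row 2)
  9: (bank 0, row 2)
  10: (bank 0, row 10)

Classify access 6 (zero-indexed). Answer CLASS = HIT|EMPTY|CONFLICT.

#0 (1,2) E
#1 (1,1) C  (was 2)
#2 (4,9) C  (was 10)
#3 (0,2) H  (was 2)
#4 (5,3) C  (was 5)
#5 (6,0) E
#6 (1,1) H  (was 1)
#7 (4,7) C  (was 9)
#8 (0,2) H  (was 2)
#9 (0,2) H  (was 2)
#10 (0,10) C  (was 2)

CLASS = HIT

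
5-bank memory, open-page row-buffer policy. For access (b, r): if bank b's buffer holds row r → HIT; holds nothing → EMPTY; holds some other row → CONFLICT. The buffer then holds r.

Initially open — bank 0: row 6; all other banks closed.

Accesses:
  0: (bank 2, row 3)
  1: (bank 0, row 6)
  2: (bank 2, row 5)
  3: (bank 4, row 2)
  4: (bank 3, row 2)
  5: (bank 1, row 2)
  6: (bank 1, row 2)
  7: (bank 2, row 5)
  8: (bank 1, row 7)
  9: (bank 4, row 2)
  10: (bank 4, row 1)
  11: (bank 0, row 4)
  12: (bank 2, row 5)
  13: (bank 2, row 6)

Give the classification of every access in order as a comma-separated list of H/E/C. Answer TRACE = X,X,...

TRACE = E,H,C,E,E,E,H,H,C,H,C,C,H,C

step 0: bank2 None->3 [EMPTY]
step 1: bank0 6->6 [HIT]
step 2: bank2 3->5 [CONFLICT]
step 3: bank4 None->2 [EMPTY]
step 4: bank3 None->2 [EMPTY]
step 5: bank1 None->2 [EMPTY]
step 6: bank1 2->2 [HIT]
step 7: bank2 5->5 [HIT]
step 8: bank1 2->7 [CONFLICT]
step 9: bank4 2->2 [HIT]
step 10: bank4 2->1 [CONFLICT]
step 11: bank0 6->4 [CONFLICT]
step 12: bank2 5->5 [HIT]
step 13: bank2 5->6 [CONFLICT]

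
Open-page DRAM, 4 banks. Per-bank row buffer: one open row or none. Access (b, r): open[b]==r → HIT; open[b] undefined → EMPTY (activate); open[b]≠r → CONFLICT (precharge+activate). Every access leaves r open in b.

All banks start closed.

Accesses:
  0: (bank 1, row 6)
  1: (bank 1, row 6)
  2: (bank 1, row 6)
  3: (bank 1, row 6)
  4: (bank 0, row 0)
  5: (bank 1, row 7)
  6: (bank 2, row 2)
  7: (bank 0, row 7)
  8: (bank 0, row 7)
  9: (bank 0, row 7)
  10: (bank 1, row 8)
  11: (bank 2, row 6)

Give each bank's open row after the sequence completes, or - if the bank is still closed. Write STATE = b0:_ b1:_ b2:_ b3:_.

0: bank 1 row 6 — prev None → EMPTY
1: bank 1 row 6 — prev 6 → HIT
2: bank 1 row 6 — prev 6 → HIT
3: bank 1 row 6 — prev 6 → HIT
4: bank 0 row 0 — prev None → EMPTY
5: bank 1 row 7 — prev 6 → CONFLICT
6: bank 2 row 2 — prev None → EMPTY
7: bank 0 row 7 — prev 0 → CONFLICT
8: bank 0 row 7 — prev 7 → HIT
9: bank 0 row 7 — prev 7 → HIT
10: bank 1 row 8 — prev 7 → CONFLICT
11: bank 2 row 6 — prev 2 → CONFLICT

STATE = b0:7 b1:8 b2:6 b3:-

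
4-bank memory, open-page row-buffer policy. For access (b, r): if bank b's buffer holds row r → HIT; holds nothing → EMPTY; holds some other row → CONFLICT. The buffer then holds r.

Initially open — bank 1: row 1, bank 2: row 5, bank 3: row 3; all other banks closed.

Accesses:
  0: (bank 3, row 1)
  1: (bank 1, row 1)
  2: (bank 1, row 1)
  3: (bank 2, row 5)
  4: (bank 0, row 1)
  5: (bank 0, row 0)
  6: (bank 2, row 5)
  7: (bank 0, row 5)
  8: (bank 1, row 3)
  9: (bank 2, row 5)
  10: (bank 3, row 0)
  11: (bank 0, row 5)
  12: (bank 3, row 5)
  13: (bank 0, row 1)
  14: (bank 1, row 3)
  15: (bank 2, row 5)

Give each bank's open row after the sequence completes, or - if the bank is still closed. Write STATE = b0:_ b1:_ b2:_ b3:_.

  [0] b3 r1: had r3 ⇒ C
  [1] b1 r1: had r1 ⇒ H
  [2] b1 r1: had r1 ⇒ H
  [3] b2 r5: had r5 ⇒ H
  [4] b0 r1: no row ⇒ E
  [5] b0 r0: had r1 ⇒ C
  [6] b2 r5: had r5 ⇒ H
  [7] b0 r5: had r0 ⇒ C
  [8] b1 r3: had r1 ⇒ C
  [9] b2 r5: had r5 ⇒ H
  [10] b3 r0: had r1 ⇒ C
  [11] b0 r5: had r5 ⇒ H
  [12] b3 r5: had r0 ⇒ C
  [13] b0 r1: had r5 ⇒ C
  [14] b1 r3: had r3 ⇒ H
  [15] b2 r5: had r5 ⇒ H

STATE = b0:1 b1:3 b2:5 b3:5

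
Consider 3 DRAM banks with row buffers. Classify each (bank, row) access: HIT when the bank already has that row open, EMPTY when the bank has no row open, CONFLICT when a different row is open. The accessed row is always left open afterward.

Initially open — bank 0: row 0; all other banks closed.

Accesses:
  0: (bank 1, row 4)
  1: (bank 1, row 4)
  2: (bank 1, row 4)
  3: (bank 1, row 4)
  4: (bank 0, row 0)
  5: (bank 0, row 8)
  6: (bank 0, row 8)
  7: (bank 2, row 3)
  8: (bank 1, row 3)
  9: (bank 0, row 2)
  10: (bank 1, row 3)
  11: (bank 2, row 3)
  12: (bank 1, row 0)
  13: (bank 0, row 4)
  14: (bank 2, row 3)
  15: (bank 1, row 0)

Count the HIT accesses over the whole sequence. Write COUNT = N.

COUNT = 9

  [0] b1 r4: no row ⇒ E
  [1] b1 r4: had r4 ⇒ H
  [2] b1 r4: had r4 ⇒ H
  [3] b1 r4: had r4 ⇒ H
  [4] b0 r0: had r0 ⇒ H
  [5] b0 r8: had r0 ⇒ C
  [6] b0 r8: had r8 ⇒ H
  [7] b2 r3: no row ⇒ E
  [8] b1 r3: had r4 ⇒ C
  [9] b0 r2: had r8 ⇒ C
  [10] b1 r3: had r3 ⇒ H
  [11] b2 r3: had r3 ⇒ H
  [12] b1 r0: had r3 ⇒ C
  [13] b0 r4: had r2 ⇒ C
  [14] b2 r3: had r3 ⇒ H
  [15] b1 r0: had r0 ⇒ H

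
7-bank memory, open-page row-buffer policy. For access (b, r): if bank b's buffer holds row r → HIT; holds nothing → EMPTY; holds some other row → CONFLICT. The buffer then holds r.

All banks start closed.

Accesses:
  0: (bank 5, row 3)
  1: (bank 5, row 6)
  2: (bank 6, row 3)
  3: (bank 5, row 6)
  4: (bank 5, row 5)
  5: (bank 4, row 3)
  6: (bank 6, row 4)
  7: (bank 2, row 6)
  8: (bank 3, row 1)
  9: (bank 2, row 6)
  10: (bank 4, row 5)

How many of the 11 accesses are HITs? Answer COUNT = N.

#0 (5,3) E
#1 (5,6) C  (was 3)
#2 (6,3) E
#3 (5,6) H  (was 6)
#4 (5,5) C  (was 6)
#5 (4,3) E
#6 (6,4) C  (was 3)
#7 (2,6) E
#8 (3,1) E
#9 (2,6) H  (was 6)
#10 (4,5) C  (was 3)

COUNT = 2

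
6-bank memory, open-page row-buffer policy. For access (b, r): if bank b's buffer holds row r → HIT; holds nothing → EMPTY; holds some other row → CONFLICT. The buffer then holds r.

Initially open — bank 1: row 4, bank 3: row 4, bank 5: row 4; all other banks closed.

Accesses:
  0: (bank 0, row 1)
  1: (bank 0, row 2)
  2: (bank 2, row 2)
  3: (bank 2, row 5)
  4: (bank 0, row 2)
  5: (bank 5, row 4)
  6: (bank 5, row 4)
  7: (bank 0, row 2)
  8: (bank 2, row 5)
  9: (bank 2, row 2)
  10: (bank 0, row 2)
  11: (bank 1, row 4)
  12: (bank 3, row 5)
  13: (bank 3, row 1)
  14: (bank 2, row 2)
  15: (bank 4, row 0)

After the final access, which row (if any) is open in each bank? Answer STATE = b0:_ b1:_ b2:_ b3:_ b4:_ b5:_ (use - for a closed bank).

#0 (0,1) E
#1 (0,2) C  (was 1)
#2 (2,2) E
#3 (2,5) C  (was 2)
#4 (0,2) H  (was 2)
#5 (5,4) H  (was 4)
#6 (5,4) H  (was 4)
#7 (0,2) H  (was 2)
#8 (2,5) H  (was 5)
#9 (2,2) C  (was 5)
#10 (0,2) H  (was 2)
#11 (1,4) H  (was 4)
#12 (3,5) C  (was 4)
#13 (3,1) C  (was 5)
#14 (2,2) H  (was 2)
#15 (4,0) E

STATE = b0:2 b1:4 b2:2 b3:1 b4:0 b5:4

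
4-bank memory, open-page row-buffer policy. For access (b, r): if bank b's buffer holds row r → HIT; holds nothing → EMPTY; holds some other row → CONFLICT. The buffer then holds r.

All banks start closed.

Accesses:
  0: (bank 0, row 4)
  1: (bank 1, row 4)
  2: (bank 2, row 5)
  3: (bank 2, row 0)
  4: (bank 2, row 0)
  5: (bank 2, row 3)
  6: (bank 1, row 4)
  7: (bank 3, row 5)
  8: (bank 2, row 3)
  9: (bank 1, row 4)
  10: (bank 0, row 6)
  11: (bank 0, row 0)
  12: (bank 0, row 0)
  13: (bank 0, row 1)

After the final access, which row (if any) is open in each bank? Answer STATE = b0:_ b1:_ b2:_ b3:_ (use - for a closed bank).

step 0: bank0 None->4 [EMPTY]
step 1: bank1 None->4 [EMPTY]
step 2: bank2 None->5 [EMPTY]
step 3: bank2 5->0 [CONFLICT]
step 4: bank2 0->0 [HIT]
step 5: bank2 0->3 [CONFLICT]
step 6: bank1 4->4 [HIT]
step 7: bank3 None->5 [EMPTY]
step 8: bank2 3->3 [HIT]
step 9: bank1 4->4 [HIT]
step 10: bank0 4->6 [CONFLICT]
step 11: bank0 6->0 [CONFLICT]
step 12: bank0 0->0 [HIT]
step 13: bank0 0->1 [CONFLICT]

STATE = b0:1 b1:4 b2:3 b3:5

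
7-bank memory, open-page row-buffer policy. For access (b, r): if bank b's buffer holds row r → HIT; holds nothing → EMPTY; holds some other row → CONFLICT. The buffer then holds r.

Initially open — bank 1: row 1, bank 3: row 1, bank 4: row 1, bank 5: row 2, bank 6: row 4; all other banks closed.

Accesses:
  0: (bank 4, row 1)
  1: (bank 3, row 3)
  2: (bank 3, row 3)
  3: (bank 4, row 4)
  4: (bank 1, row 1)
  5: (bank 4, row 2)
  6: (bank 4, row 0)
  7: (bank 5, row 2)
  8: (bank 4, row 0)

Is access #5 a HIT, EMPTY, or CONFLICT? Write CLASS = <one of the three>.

  [0] b4 r1: had r1 ⇒ H
  [1] b3 r3: had r1 ⇒ C
  [2] b3 r3: had r3 ⇒ H
  [3] b4 r4: had r1 ⇒ C
  [4] b1 r1: had r1 ⇒ H
  [5] b4 r2: had r4 ⇒ C
  [6] b4 r0: had r2 ⇒ C
  [7] b5 r2: had r2 ⇒ H
  [8] b4 r0: had r0 ⇒ H

CLASS = CONFLICT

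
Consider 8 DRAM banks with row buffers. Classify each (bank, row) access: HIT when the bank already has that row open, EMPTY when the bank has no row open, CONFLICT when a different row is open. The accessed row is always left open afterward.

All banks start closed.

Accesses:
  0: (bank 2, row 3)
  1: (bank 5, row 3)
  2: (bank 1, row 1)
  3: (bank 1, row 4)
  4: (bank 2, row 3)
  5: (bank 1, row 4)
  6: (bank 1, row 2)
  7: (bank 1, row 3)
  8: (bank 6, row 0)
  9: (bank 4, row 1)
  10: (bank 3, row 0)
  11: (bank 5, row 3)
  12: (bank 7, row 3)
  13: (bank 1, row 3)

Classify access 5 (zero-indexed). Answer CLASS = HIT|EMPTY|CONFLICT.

step 0: bank2 None->3 [EMPTY]
step 1: bank5 None->3 [EMPTY]
step 2: bank1 None->1 [EMPTY]
step 3: bank1 1->4 [CONFLICT]
step 4: bank2 3->3 [HIT]
step 5: bank1 4->4 [HIT]
step 6: bank1 4->2 [CONFLICT]
step 7: bank1 2->3 [CONFLICT]
step 8: bank6 None->0 [EMPTY]
step 9: bank4 None->1 [EMPTY]
step 10: bank3 None->0 [EMPTY]
step 11: bank5 3->3 [HIT]
step 12: bank7 None->3 [EMPTY]
step 13: bank1 3->3 [HIT]

CLASS = HIT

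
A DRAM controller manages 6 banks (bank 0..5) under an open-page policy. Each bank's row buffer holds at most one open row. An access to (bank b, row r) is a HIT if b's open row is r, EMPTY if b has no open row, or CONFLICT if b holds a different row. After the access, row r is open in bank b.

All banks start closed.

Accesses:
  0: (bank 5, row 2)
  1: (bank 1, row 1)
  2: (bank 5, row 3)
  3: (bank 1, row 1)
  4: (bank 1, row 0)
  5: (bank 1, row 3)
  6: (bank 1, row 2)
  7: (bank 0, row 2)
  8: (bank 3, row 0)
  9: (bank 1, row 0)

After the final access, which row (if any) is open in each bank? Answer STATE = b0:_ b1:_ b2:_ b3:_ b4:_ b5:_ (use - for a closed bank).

STATE = b0:2 b1:0 b2:- b3:0 b4:- b5:3

#0 (5,2) E
#1 (1,1) E
#2 (5,3) C  (was 2)
#3 (1,1) H  (was 1)
#4 (1,0) C  (was 1)
#5 (1,3) C  (was 0)
#6 (1,2) C  (was 3)
#7 (0,2) E
#8 (3,0) E
#9 (1,0) C  (was 2)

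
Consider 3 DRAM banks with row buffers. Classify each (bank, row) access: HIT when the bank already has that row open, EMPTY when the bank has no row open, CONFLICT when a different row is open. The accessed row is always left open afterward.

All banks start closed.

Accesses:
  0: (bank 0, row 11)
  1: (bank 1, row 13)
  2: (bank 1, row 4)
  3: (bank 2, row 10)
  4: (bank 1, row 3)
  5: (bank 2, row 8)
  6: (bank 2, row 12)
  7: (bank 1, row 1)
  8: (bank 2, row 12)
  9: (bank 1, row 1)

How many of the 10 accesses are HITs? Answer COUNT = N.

step 0: bank0 None->11 [EMPTY]
step 1: bank1 None->13 [EMPTY]
step 2: bank1 13->4 [CONFLICT]
step 3: bank2 None->10 [EMPTY]
step 4: bank1 4->3 [CONFLICT]
step 5: bank2 10->8 [CONFLICT]
step 6: bank2 8->12 [CONFLICT]
step 7: bank1 3->1 [CONFLICT]
step 8: bank2 12->12 [HIT]
step 9: bank1 1->1 [HIT]

COUNT = 2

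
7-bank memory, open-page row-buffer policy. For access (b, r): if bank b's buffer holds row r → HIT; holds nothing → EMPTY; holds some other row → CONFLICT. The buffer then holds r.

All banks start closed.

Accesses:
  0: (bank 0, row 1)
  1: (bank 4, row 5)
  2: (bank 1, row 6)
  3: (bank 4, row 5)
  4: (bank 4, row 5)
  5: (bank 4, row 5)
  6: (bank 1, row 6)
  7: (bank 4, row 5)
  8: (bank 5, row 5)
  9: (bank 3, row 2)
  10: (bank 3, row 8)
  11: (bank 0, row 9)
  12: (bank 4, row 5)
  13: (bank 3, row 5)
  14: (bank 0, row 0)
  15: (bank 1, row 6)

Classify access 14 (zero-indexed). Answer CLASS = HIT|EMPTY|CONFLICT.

CLASS = CONFLICT

#0 (0,1) E
#1 (4,5) E
#2 (1,6) E
#3 (4,5) H  (was 5)
#4 (4,5) H  (was 5)
#5 (4,5) H  (was 5)
#6 (1,6) H  (was 6)
#7 (4,5) H  (was 5)
#8 (5,5) E
#9 (3,2) E
#10 (3,8) C  (was 2)
#11 (0,9) C  (was 1)
#12 (4,5) H  (was 5)
#13 (3,5) C  (was 8)
#14 (0,0) C  (was 9)
#15 (1,6) H  (was 6)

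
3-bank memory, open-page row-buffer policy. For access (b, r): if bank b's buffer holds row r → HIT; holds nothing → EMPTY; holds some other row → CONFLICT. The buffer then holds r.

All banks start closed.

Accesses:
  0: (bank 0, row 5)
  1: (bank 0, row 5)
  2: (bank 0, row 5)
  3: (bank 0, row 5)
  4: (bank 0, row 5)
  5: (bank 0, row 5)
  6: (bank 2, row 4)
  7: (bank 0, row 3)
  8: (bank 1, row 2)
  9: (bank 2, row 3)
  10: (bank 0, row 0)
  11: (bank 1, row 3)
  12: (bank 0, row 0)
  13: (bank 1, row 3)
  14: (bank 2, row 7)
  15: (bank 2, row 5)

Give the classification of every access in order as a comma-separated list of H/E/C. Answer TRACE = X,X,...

TRACE = E,H,H,H,H,H,E,C,E,C,C,C,H,H,C,C

0: bank 0 row 5 — prev None → EMPTY
1: bank 0 row 5 — prev 5 → HIT
2: bank 0 row 5 — prev 5 → HIT
3: bank 0 row 5 — prev 5 → HIT
4: bank 0 row 5 — prev 5 → HIT
5: bank 0 row 5 — prev 5 → HIT
6: bank 2 row 4 — prev None → EMPTY
7: bank 0 row 3 — prev 5 → CONFLICT
8: bank 1 row 2 — prev None → EMPTY
9: bank 2 row 3 — prev 4 → CONFLICT
10: bank 0 row 0 — prev 3 → CONFLICT
11: bank 1 row 3 — prev 2 → CONFLICT
12: bank 0 row 0 — prev 0 → HIT
13: bank 1 row 3 — prev 3 → HIT
14: bank 2 row 7 — prev 3 → CONFLICT
15: bank 2 row 5 — prev 7 → CONFLICT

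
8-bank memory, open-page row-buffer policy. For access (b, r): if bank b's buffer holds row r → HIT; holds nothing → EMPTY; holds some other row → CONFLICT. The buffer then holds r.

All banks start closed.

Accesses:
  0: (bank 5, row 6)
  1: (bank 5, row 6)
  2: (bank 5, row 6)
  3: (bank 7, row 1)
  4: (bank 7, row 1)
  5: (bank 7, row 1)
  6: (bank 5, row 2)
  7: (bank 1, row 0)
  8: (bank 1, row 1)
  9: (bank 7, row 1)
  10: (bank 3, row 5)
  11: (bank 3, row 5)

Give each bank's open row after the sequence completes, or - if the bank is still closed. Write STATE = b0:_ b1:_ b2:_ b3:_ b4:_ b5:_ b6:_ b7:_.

0: bank 5 row 6 — prev None → EMPTY
1: bank 5 row 6 — prev 6 → HIT
2: bank 5 row 6 — prev 6 → HIT
3: bank 7 row 1 — prev None → EMPTY
4: bank 7 row 1 — prev 1 → HIT
5: bank 7 row 1 — prev 1 → HIT
6: bank 5 row 2 — prev 6 → CONFLICT
7: bank 1 row 0 — prev None → EMPTY
8: bank 1 row 1 — prev 0 → CONFLICT
9: bank 7 row 1 — prev 1 → HIT
10: bank 3 row 5 — prev None → EMPTY
11: bank 3 row 5 — prev 5 → HIT

STATE = b0:- b1:1 b2:- b3:5 b4:- b5:2 b6:- b7:1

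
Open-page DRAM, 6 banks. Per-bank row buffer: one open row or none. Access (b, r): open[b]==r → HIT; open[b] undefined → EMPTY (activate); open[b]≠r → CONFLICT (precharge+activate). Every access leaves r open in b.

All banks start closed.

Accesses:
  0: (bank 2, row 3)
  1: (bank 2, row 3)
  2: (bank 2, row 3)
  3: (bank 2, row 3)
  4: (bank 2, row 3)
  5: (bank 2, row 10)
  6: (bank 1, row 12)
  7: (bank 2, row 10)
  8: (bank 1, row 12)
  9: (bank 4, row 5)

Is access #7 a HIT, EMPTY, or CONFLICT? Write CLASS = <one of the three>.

CLASS = HIT

  [0] b2 r3: no row ⇒ E
  [1] b2 r3: had r3 ⇒ H
  [2] b2 r3: had r3 ⇒ H
  [3] b2 r3: had r3 ⇒ H
  [4] b2 r3: had r3 ⇒ H
  [5] b2 r10: had r3 ⇒ C
  [6] b1 r12: no row ⇒ E
  [7] b2 r10: had r10 ⇒ H
  [8] b1 r12: had r12 ⇒ H
  [9] b4 r5: no row ⇒ E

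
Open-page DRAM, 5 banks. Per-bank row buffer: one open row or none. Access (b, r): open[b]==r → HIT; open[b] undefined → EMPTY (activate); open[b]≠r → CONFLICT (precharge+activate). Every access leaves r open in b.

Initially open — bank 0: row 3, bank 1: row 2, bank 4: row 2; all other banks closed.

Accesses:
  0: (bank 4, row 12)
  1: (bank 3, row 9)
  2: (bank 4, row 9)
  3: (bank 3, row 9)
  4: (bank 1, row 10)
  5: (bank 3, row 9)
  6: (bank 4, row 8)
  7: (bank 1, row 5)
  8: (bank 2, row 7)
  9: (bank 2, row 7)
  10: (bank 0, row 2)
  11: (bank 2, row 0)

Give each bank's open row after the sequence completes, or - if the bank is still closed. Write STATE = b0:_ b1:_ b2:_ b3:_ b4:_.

0: bank 4 row 12 — prev 2 → CONFLICT
1: bank 3 row 9 — prev None → EMPTY
2: bank 4 row 9 — prev 12 → CONFLICT
3: bank 3 row 9 — prev 9 → HIT
4: bank 1 row 10 — prev 2 → CONFLICT
5: bank 3 row 9 — prev 9 → HIT
6: bank 4 row 8 — prev 9 → CONFLICT
7: bank 1 row 5 — prev 10 → CONFLICT
8: bank 2 row 7 — prev None → EMPTY
9: bank 2 row 7 — prev 7 → HIT
10: bank 0 row 2 — prev 3 → CONFLICT
11: bank 2 row 0 — prev 7 → CONFLICT

STATE = b0:2 b1:5 b2:0 b3:9 b4:8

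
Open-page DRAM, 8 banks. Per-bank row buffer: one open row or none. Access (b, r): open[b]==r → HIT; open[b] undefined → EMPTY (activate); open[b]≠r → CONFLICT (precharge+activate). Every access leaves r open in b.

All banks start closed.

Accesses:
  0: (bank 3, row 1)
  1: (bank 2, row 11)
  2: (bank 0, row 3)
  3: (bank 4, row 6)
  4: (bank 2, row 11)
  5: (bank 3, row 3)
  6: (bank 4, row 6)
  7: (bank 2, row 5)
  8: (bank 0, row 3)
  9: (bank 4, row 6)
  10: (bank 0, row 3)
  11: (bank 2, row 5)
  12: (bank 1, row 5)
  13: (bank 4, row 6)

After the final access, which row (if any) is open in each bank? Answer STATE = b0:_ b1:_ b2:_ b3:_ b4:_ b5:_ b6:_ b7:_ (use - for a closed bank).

#0 (3,1) E
#1 (2,11) E
#2 (0,3) E
#3 (4,6) E
#4 (2,11) H  (was 11)
#5 (3,3) C  (was 1)
#6 (4,6) H  (was 6)
#7 (2,5) C  (was 11)
#8 (0,3) H  (was 3)
#9 (4,6) H  (was 6)
#10 (0,3) H  (was 3)
#11 (2,5) H  (was 5)
#12 (1,5) E
#13 (4,6) H  (was 6)

STATE = b0:3 b1:5 b2:5 b3:3 b4:6 b5:- b6:- b7:-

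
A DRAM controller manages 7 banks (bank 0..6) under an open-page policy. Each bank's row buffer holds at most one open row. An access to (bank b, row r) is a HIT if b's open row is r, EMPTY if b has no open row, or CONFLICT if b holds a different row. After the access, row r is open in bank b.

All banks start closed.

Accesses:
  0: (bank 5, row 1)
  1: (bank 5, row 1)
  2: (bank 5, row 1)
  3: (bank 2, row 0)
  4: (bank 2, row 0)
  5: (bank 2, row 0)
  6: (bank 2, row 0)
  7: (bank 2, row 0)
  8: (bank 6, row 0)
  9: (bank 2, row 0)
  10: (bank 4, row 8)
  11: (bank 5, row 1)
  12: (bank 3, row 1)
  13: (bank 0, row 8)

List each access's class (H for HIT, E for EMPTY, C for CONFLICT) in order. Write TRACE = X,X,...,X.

TRACE = E,H,H,E,H,H,H,H,E,H,E,H,E,E

0: bank 5 row 1 — prev None → EMPTY
1: bank 5 row 1 — prev 1 → HIT
2: bank 5 row 1 — prev 1 → HIT
3: bank 2 row 0 — prev None → EMPTY
4: bank 2 row 0 — prev 0 → HIT
5: bank 2 row 0 — prev 0 → HIT
6: bank 2 row 0 — prev 0 → HIT
7: bank 2 row 0 — prev 0 → HIT
8: bank 6 row 0 — prev None → EMPTY
9: bank 2 row 0 — prev 0 → HIT
10: bank 4 row 8 — prev None → EMPTY
11: bank 5 row 1 — prev 1 → HIT
12: bank 3 row 1 — prev None → EMPTY
13: bank 0 row 8 — prev None → EMPTY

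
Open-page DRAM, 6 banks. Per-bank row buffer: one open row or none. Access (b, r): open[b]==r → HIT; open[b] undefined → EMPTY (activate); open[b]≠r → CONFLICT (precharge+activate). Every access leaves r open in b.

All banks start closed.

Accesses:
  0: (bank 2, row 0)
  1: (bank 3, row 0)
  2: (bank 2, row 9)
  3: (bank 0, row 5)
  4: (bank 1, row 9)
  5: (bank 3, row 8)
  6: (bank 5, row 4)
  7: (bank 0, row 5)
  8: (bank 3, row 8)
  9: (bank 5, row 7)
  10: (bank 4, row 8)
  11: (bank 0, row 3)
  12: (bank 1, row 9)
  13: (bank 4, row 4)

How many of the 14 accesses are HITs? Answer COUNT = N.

#0 (2,0) E
#1 (3,0) E
#2 (2,9) C  (was 0)
#3 (0,5) E
#4 (1,9) E
#5 (3,8) C  (was 0)
#6 (5,4) E
#7 (0,5) H  (was 5)
#8 (3,8) H  (was 8)
#9 (5,7) C  (was 4)
#10 (4,8) E
#11 (0,3) C  (was 5)
#12 (1,9) H  (was 9)
#13 (4,4) C  (was 8)

COUNT = 3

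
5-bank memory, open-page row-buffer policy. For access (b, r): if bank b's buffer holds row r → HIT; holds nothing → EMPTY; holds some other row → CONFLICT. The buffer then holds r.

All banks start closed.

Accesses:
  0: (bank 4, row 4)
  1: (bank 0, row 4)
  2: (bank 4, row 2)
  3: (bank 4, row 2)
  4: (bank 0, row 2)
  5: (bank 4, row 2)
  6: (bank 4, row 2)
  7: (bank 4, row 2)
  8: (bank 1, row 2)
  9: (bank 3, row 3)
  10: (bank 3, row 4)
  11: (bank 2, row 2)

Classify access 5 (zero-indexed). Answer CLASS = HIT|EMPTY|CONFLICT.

CLASS = HIT

  [0] b4 r4: no row ⇒ E
  [1] b0 r4: no row ⇒ E
  [2] b4 r2: had r4 ⇒ C
  [3] b4 r2: had r2 ⇒ H
  [4] b0 r2: had r4 ⇒ C
  [5] b4 r2: had r2 ⇒ H
  [6] b4 r2: had r2 ⇒ H
  [7] b4 r2: had r2 ⇒ H
  [8] b1 r2: no row ⇒ E
  [9] b3 r3: no row ⇒ E
  [10] b3 r4: had r3 ⇒ C
  [11] b2 r2: no row ⇒ E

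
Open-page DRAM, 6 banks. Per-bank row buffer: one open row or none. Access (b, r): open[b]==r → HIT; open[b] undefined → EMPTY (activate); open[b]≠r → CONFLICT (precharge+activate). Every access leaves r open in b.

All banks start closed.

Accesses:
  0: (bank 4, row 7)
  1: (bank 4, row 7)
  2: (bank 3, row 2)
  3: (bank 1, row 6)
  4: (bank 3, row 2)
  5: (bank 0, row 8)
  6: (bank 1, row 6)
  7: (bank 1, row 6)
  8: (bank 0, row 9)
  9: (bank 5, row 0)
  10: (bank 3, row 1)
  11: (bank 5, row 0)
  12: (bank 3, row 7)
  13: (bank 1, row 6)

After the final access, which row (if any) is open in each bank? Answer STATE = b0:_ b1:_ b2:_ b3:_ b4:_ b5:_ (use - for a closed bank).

step 0: bank4 None->7 [EMPTY]
step 1: bank4 7->7 [HIT]
step 2: bank3 None->2 [EMPTY]
step 3: bank1 None->6 [EMPTY]
step 4: bank3 2->2 [HIT]
step 5: bank0 None->8 [EMPTY]
step 6: bank1 6->6 [HIT]
step 7: bank1 6->6 [HIT]
step 8: bank0 8->9 [CONFLICT]
step 9: bank5 None->0 [EMPTY]
step 10: bank3 2->1 [CONFLICT]
step 11: bank5 0->0 [HIT]
step 12: bank3 1->7 [CONFLICT]
step 13: bank1 6->6 [HIT]

STATE = b0:9 b1:6 b2:- b3:7 b4:7 b5:0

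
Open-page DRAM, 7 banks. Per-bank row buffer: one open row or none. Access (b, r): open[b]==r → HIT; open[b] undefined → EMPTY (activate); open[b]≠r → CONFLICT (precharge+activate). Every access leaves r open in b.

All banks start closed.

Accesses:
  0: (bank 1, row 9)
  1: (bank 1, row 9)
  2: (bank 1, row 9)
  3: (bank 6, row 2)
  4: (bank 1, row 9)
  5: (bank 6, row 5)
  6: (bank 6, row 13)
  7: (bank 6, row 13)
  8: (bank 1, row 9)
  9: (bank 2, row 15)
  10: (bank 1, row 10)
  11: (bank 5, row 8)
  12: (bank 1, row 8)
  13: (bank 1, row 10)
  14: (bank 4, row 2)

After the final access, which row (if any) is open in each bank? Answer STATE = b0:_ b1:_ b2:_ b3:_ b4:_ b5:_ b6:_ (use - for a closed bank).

STATE = b0:- b1:10 b2:15 b3:- b4:2 b5:8 b6:13

step 0: bank1 None->9 [EMPTY]
step 1: bank1 9->9 [HIT]
step 2: bank1 9->9 [HIT]
step 3: bank6 None->2 [EMPTY]
step 4: bank1 9->9 [HIT]
step 5: bank6 2->5 [CONFLICT]
step 6: bank6 5->13 [CONFLICT]
step 7: bank6 13->13 [HIT]
step 8: bank1 9->9 [HIT]
step 9: bank2 None->15 [EMPTY]
step 10: bank1 9->10 [CONFLICT]
step 11: bank5 None->8 [EMPTY]
step 12: bank1 10->8 [CONFLICT]
step 13: bank1 8->10 [CONFLICT]
step 14: bank4 None->2 [EMPTY]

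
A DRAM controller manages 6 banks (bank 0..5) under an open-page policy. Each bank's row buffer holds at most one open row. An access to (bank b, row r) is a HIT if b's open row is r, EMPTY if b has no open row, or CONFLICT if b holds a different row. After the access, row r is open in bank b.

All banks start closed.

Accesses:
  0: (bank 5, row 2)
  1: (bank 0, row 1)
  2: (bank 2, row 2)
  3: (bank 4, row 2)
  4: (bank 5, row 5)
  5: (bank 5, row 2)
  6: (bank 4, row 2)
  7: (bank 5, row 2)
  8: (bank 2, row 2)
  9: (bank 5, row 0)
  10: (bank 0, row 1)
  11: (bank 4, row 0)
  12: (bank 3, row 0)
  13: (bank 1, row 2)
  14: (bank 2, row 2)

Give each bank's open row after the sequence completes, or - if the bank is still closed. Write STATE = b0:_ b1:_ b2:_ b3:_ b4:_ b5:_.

STATE = b0:1 b1:2 b2:2 b3:0 b4:0 b5:0

0: bank 5 row 2 — prev None → EMPTY
1: bank 0 row 1 — prev None → EMPTY
2: bank 2 row 2 — prev None → EMPTY
3: bank 4 row 2 — prev None → EMPTY
4: bank 5 row 5 — prev 2 → CONFLICT
5: bank 5 row 2 — prev 5 → CONFLICT
6: bank 4 row 2 — prev 2 → HIT
7: bank 5 row 2 — prev 2 → HIT
8: bank 2 row 2 — prev 2 → HIT
9: bank 5 row 0 — prev 2 → CONFLICT
10: bank 0 row 1 — prev 1 → HIT
11: bank 4 row 0 — prev 2 → CONFLICT
12: bank 3 row 0 — prev None → EMPTY
13: bank 1 row 2 — prev None → EMPTY
14: bank 2 row 2 — prev 2 → HIT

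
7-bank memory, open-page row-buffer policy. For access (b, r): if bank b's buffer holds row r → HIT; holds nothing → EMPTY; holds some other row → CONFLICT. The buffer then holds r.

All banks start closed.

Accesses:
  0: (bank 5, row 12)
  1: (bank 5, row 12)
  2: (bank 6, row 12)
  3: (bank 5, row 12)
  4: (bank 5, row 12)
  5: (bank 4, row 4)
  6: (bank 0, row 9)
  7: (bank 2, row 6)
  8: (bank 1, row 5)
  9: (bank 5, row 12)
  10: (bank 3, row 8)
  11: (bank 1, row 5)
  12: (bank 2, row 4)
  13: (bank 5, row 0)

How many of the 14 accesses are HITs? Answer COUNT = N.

step 0: bank5 None->12 [EMPTY]
step 1: bank5 12->12 [HIT]
step 2: bank6 None->12 [EMPTY]
step 3: bank5 12->12 [HIT]
step 4: bank5 12->12 [HIT]
step 5: bank4 None->4 [EMPTY]
step 6: bank0 None->9 [EMPTY]
step 7: bank2 None->6 [EMPTY]
step 8: bank1 None->5 [EMPTY]
step 9: bank5 12->12 [HIT]
step 10: bank3 None->8 [EMPTY]
step 11: bank1 5->5 [HIT]
step 12: bank2 6->4 [CONFLICT]
step 13: bank5 12->0 [CONFLICT]

COUNT = 5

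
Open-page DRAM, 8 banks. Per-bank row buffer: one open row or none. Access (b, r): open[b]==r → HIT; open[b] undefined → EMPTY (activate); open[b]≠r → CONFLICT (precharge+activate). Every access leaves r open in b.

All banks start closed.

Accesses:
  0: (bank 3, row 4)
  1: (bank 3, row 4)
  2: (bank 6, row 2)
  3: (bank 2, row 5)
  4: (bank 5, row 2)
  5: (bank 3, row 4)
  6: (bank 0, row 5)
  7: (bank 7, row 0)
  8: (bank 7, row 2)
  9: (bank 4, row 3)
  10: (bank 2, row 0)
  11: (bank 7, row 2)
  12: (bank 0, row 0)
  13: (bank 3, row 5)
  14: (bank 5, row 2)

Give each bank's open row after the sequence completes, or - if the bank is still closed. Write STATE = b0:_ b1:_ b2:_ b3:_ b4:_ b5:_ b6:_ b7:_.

  [0] b3 r4: no row ⇒ E
  [1] b3 r4: had r4 ⇒ H
  [2] b6 r2: no row ⇒ E
  [3] b2 r5: no row ⇒ E
  [4] b5 r2: no row ⇒ E
  [5] b3 r4: had r4 ⇒ H
  [6] b0 r5: no row ⇒ E
  [7] b7 r0: no row ⇒ E
  [8] b7 r2: had r0 ⇒ C
  [9] b4 r3: no row ⇒ E
  [10] b2 r0: had r5 ⇒ C
  [11] b7 r2: had r2 ⇒ H
  [12] b0 r0: had r5 ⇒ C
  [13] b3 r5: had r4 ⇒ C
  [14] b5 r2: had r2 ⇒ H

STATE = b0:0 b1:- b2:0 b3:5 b4:3 b5:2 b6:2 b7:2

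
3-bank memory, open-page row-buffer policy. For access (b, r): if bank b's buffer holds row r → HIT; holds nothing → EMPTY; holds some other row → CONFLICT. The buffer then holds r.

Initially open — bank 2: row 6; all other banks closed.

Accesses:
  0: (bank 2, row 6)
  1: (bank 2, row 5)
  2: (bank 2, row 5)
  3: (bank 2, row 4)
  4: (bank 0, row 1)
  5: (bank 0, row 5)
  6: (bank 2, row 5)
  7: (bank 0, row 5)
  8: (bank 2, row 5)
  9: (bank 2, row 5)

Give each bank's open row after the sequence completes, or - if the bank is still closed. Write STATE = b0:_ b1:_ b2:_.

STATE = b0:5 b1:- b2:5

  [0] b2 r6: had r6 ⇒ H
  [1] b2 r5: had r6 ⇒ C
  [2] b2 r5: had r5 ⇒ H
  [3] b2 r4: had r5 ⇒ C
  [4] b0 r1: no row ⇒ E
  [5] b0 r5: had r1 ⇒ C
  [6] b2 r5: had r4 ⇒ C
  [7] b0 r5: had r5 ⇒ H
  [8] b2 r5: had r5 ⇒ H
  [9] b2 r5: had r5 ⇒ H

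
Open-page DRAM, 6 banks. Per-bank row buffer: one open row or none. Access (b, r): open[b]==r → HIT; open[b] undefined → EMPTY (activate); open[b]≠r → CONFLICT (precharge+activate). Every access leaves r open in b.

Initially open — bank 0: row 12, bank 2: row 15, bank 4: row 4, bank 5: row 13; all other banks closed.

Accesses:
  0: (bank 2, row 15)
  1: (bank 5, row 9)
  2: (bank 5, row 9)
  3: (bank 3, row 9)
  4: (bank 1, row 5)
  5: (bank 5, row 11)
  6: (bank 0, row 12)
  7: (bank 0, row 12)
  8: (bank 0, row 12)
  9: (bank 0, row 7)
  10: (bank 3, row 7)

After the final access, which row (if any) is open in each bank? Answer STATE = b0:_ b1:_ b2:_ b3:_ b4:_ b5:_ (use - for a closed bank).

STATE = b0:7 b1:5 b2:15 b3:7 b4:4 b5:11

0: bank 2 row 15 — prev 15 → HIT
1: bank 5 row 9 — prev 13 → CONFLICT
2: bank 5 row 9 — prev 9 → HIT
3: bank 3 row 9 — prev None → EMPTY
4: bank 1 row 5 — prev None → EMPTY
5: bank 5 row 11 — prev 9 → CONFLICT
6: bank 0 row 12 — prev 12 → HIT
7: bank 0 row 12 — prev 12 → HIT
8: bank 0 row 12 — prev 12 → HIT
9: bank 0 row 7 — prev 12 → CONFLICT
10: bank 3 row 7 — prev 9 → CONFLICT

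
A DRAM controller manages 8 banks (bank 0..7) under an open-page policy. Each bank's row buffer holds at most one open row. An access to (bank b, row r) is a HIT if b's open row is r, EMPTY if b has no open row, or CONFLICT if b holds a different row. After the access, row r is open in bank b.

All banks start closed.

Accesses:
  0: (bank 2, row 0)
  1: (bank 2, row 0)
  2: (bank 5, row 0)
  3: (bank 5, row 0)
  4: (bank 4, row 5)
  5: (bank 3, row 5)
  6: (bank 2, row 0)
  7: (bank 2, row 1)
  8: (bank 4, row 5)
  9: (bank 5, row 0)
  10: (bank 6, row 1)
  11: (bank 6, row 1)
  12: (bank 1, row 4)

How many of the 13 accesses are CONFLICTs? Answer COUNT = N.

0: bank 2 row 0 — prev None → EMPTY
1: bank 2 row 0 — prev 0 → HIT
2: bank 5 row 0 — prev None → EMPTY
3: bank 5 row 0 — prev 0 → HIT
4: bank 4 row 5 — prev None → EMPTY
5: bank 3 row 5 — prev None → EMPTY
6: bank 2 row 0 — prev 0 → HIT
7: bank 2 row 1 — prev 0 → CONFLICT
8: bank 4 row 5 — prev 5 → HIT
9: bank 5 row 0 — prev 0 → HIT
10: bank 6 row 1 — prev None → EMPTY
11: bank 6 row 1 — prev 1 → HIT
12: bank 1 row 4 — prev None → EMPTY

COUNT = 1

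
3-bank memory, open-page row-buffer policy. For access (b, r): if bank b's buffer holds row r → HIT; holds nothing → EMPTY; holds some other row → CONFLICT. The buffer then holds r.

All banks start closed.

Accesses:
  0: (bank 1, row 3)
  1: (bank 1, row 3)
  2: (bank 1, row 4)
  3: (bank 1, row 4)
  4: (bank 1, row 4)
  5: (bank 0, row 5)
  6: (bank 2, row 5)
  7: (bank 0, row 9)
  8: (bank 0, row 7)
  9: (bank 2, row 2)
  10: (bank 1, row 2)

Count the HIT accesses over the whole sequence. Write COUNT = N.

#0 (1,3) E
#1 (1,3) H  (was 3)
#2 (1,4) C  (was 3)
#3 (1,4) H  (was 4)
#4 (1,4) H  (was 4)
#5 (0,5) E
#6 (2,5) E
#7 (0,9) C  (was 5)
#8 (0,7) C  (was 9)
#9 (2,2) C  (was 5)
#10 (1,2) C  (was 4)

COUNT = 3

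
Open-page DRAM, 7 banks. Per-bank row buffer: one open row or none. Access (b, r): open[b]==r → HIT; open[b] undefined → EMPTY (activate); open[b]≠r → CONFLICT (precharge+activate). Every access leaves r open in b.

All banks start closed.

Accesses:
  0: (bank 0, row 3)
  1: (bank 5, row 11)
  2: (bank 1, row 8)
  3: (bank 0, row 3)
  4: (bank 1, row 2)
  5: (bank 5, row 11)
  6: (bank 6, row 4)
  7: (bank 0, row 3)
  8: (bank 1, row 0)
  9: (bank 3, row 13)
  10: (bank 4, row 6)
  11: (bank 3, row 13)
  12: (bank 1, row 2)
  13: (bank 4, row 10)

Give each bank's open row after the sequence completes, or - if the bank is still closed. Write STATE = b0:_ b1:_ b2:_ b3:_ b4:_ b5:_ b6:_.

STATE = b0:3 b1:2 b2:- b3:13 b4:10 b5:11 b6:4

0: bank 0 row 3 — prev None → EMPTY
1: bank 5 row 11 — prev None → EMPTY
2: bank 1 row 8 — prev None → EMPTY
3: bank 0 row 3 — prev 3 → HIT
4: bank 1 row 2 — prev 8 → CONFLICT
5: bank 5 row 11 — prev 11 → HIT
6: bank 6 row 4 — prev None → EMPTY
7: bank 0 row 3 — prev 3 → HIT
8: bank 1 row 0 — prev 2 → CONFLICT
9: bank 3 row 13 — prev None → EMPTY
10: bank 4 row 6 — prev None → EMPTY
11: bank 3 row 13 — prev 13 → HIT
12: bank 1 row 2 — prev 0 → CONFLICT
13: bank 4 row 10 — prev 6 → CONFLICT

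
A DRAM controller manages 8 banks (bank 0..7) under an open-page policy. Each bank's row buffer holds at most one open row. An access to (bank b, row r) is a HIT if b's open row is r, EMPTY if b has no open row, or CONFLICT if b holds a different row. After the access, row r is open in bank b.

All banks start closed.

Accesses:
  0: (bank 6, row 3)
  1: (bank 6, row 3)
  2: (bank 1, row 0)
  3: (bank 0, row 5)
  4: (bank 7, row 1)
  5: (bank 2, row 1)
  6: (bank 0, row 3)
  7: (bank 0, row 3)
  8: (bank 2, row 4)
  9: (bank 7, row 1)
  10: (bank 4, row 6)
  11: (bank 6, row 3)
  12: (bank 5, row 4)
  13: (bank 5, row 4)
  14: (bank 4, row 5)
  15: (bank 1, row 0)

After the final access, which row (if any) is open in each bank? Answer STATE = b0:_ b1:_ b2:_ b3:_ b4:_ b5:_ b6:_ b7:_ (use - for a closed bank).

STATE = b0:3 b1:0 b2:4 b3:- b4:5 b5:4 b6:3 b7:1

#0 (6,3) E
#1 (6,3) H  (was 3)
#2 (1,0) E
#3 (0,5) E
#4 (7,1) E
#5 (2,1) E
#6 (0,3) C  (was 5)
#7 (0,3) H  (was 3)
#8 (2,4) C  (was 1)
#9 (7,1) H  (was 1)
#10 (4,6) E
#11 (6,3) H  (was 3)
#12 (5,4) E
#13 (5,4) H  (was 4)
#14 (4,5) C  (was 6)
#15 (1,0) H  (was 0)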